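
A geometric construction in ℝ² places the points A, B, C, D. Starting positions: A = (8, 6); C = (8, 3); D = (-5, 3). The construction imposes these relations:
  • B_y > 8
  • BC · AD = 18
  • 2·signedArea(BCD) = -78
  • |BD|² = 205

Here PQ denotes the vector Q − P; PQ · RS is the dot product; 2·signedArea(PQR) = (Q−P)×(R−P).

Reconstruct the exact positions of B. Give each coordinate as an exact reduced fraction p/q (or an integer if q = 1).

1. B_x = 8  [2·signedArea(BCD) = -78 ∩ BC · AD = 18]
2. B_y = 9  [2·signedArea(BCD) = -78 ∩ BC · AD = 18]
   → B = (8, 9)

B = (8, 9)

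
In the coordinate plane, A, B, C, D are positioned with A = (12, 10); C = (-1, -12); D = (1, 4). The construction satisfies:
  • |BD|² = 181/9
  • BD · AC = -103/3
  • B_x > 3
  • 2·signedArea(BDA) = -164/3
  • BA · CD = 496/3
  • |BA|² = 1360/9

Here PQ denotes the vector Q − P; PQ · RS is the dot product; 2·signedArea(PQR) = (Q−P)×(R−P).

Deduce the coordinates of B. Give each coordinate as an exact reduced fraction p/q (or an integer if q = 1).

1. B_x = 4  [2·signedArea(BDA) = -164/3 ∩ BA · CD = 496/3]
2. B_y = 2/3  [2·signedArea(BDA) = -164/3 ∩ BA · CD = 496/3]
   → B = (4, 2/3)

B = (4, 2/3)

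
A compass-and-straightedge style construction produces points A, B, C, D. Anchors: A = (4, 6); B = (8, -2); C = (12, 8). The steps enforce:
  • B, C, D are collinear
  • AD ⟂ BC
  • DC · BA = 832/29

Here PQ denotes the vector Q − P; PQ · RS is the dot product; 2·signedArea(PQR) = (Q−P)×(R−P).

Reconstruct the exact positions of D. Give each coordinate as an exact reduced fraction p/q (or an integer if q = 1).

1. D_x = 296/29  [B, C, D are collinear ∩ AD ⟂ BC]
2. D_y = 102/29  [B, C, D are collinear ∩ AD ⟂ BC]
   → D = (296/29, 102/29)

D = (296/29, 102/29)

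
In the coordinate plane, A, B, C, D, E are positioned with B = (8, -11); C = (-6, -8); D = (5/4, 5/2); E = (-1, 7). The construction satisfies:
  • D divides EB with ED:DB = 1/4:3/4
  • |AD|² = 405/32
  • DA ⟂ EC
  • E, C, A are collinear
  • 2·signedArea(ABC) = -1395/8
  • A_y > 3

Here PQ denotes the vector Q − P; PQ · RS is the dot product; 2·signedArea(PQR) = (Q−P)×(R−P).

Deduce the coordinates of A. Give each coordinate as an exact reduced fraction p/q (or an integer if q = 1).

1. A_x = -17/8  [E, C, A are collinear ∩ DA ⟂ EC]
2. A_y = 29/8  [E, C, A are collinear ∩ DA ⟂ EC]
   → A = (-17/8, 29/8)

A = (-17/8, 29/8)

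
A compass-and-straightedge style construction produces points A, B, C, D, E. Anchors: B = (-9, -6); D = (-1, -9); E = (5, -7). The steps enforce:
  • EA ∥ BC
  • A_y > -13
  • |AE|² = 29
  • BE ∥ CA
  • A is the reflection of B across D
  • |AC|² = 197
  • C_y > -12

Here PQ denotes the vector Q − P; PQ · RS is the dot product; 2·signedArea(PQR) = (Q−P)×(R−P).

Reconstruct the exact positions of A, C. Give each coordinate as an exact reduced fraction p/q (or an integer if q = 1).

1. A_x = 7  [A is the reflection of B across D]
2. A_y = -12  [A is the reflection of B across D]
   → A = (7, -12)
3. C_x = -7  [BE ∥ CA ∩ EA ∥ BC]
4. C_y = -11  [BE ∥ CA ∩ EA ∥ BC]
   → C = (-7, -11)

A = (7, -12)
C = (-7, -11)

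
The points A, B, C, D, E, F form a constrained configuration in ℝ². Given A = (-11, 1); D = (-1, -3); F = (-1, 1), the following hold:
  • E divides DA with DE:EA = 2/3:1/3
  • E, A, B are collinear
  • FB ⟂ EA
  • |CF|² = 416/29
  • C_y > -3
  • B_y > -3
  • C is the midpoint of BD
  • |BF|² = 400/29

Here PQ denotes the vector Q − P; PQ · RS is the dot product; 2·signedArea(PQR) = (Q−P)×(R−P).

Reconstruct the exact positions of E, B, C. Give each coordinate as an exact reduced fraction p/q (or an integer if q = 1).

1. E_x = -23/3  [E divides DA with DE:EA = 2/3:1/3]
2. E_y = -1/3  [E divides DA with DE:EA = 2/3:1/3]
   → E = (-23/3, -1/3)
3. B_x = -69/29  [E, A, B are collinear ∩ FB ⟂ EA]
4. B_y = -71/29  [E, A, B are collinear ∩ FB ⟂ EA]
   → B = (-69/29, -71/29)
5. C_x = -49/29  [C is the midpoint of BD]
6. C_y = -79/29  [C is the midpoint of BD]
   → C = (-49/29, -79/29)

B = (-69/29, -71/29)
C = (-49/29, -79/29)
E = (-23/3, -1/3)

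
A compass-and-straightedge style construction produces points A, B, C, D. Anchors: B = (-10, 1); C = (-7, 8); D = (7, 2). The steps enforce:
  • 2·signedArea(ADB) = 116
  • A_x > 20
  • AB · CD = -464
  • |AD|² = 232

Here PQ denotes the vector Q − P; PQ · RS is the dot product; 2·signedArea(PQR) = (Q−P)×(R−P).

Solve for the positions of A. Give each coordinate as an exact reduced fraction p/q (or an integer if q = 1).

1. A_x = 21  [AB · CD = -464 ∩ 2·signedArea(ADB) = 116]
2. A_y = -4  [AB · CD = -464 ∩ 2·signedArea(ADB) = 116]
   → A = (21, -4)

A = (21, -4)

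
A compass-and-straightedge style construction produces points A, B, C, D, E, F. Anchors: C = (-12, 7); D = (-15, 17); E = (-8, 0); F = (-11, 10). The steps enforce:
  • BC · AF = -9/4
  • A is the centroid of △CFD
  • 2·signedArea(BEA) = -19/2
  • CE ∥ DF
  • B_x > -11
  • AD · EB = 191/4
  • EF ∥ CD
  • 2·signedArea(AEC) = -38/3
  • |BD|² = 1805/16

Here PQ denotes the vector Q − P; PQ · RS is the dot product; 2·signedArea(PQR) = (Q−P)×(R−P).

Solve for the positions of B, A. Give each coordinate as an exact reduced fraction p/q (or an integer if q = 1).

1. A_x = -38/3  [A is the centroid of △CFD]
2. A_y = 34/3  [A is the centroid of △CFD]
   → A = (-38/3, 34/3)
3. B_x = -41/4  [BC · AF = -9/4 ∩ 2·signedArea(BEA) = -19/2]
4. B_y = 15/2  [BC · AF = -9/4 ∩ 2·signedArea(BEA) = -19/2]
   → B = (-41/4, 15/2)

A = (-38/3, 34/3)
B = (-41/4, 15/2)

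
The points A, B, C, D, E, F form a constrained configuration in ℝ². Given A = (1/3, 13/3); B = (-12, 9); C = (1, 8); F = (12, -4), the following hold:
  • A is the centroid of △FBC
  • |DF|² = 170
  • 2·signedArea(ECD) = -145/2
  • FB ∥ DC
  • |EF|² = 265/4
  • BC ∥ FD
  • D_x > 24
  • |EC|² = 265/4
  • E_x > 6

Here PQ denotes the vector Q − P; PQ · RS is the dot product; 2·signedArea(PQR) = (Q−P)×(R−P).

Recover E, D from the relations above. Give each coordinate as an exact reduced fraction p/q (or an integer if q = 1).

D = (25, -5)
E = (13/2, 2)

1. D_x = 25  [FB ∥ DC ∩ BC ∥ FD]
2. D_y = -5  [FB ∥ DC ∩ BC ∥ FD]
   → D = (25, -5)
3. E_x = 13/2  [line 13·x + 24·y + -265/2 = 0 ∩ |EC|² = 265/4]
4. E_y = 2  [line 13·x + 24·y + -265/2 = 0 ∩ |EC|² = 265/4]
   → E = (13/2, 2)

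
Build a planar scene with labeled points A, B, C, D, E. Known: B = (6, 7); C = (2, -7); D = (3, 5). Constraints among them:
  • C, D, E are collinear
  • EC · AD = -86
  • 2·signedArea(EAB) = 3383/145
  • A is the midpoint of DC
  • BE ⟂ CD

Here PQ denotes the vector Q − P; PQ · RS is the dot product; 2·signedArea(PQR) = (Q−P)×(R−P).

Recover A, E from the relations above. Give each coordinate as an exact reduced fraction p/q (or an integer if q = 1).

A = (5/2, -1)
E = (462/145, 1049/145)

1. A_x = 5/2  [A is the midpoint of DC]
2. A_y = -1  [A is the midpoint of DC]
   → A = (5/2, -1)
3. E_x = 462/145  [C, D, E are collinear ∩ BE ⟂ CD]
4. E_y = 1049/145  [C, D, E are collinear ∩ BE ⟂ CD]
   → E = (462/145, 1049/145)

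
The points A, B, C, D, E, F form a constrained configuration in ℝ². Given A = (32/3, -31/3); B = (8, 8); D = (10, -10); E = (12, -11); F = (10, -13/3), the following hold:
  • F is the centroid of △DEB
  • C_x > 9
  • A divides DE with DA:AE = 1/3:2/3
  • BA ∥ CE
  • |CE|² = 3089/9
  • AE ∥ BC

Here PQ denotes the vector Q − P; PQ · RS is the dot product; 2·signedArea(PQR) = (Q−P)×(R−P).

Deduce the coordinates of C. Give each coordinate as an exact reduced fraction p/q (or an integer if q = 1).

1. C_x = 28/3  [BA ∥ CE ∩ AE ∥ BC]
2. C_y = 22/3  [BA ∥ CE ∩ AE ∥ BC]
   → C = (28/3, 22/3)

C = (28/3, 22/3)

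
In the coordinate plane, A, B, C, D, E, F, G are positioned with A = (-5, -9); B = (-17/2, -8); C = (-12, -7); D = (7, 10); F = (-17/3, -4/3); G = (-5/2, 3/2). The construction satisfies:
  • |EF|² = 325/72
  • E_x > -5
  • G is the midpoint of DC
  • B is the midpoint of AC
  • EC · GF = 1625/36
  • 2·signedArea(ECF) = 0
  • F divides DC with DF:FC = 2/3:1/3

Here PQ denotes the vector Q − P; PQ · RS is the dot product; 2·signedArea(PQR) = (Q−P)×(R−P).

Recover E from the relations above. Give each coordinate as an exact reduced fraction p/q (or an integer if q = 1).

1. E_x = -49/12  [2·signedArea(ECF) = 0 ∩ EC · GF = 1625/36]
2. E_y = 1/12  [2·signedArea(ECF) = 0 ∩ EC · GF = 1625/36]
   → E = (-49/12, 1/12)

E = (-49/12, 1/12)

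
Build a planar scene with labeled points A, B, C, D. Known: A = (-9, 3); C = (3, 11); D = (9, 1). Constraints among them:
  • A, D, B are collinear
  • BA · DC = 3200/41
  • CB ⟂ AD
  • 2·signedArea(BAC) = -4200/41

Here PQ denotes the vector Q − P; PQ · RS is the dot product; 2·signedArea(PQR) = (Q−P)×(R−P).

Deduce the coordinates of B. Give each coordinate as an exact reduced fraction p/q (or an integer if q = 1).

B = (81/41, 73/41)

1. B_x = 81/41  [A, D, B are collinear ∩ CB ⟂ AD]
2. B_y = 73/41  [A, D, B are collinear ∩ CB ⟂ AD]
   → B = (81/41, 73/41)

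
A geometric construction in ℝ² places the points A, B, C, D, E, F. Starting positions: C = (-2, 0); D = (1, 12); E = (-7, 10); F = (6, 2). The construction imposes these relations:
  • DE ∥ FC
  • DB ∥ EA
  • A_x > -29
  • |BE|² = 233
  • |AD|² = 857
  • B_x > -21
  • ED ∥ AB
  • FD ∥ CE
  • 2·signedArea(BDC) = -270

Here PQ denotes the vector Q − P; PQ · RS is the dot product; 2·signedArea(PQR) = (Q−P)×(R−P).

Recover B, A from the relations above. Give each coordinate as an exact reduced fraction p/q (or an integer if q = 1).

A = (-28, 16)
B = (-20, 18)

1. B_x = -20  [line 12·x + -3·y + 294 = 0 ∩ |BE|² = 233]
2. B_y = 18  [line 12·x + -3·y + 294 = 0 ∩ |BE|² = 233]
   → B = (-20, 18)
3. A_x = -28  [ED ∥ AB ∩ DB ∥ EA]
4. A_y = 16  [ED ∥ AB ∩ DB ∥ EA]
   → A = (-28, 16)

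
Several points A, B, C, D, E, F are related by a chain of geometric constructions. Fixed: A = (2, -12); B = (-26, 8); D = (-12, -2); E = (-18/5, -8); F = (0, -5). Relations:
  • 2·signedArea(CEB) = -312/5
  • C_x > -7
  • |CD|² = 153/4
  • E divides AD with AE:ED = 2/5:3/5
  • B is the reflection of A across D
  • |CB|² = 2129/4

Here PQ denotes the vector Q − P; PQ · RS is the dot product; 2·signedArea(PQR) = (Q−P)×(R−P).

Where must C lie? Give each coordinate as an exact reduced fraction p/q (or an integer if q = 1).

C = (-6, -7/2)

1. C_x = -6  [line -16·x + -112/5·y + -872/5 = 0 ∩ |CB|² = 2129/4]
2. C_y = -7/2  [line -16·x + -112/5·y + -872/5 = 0 ∩ |CB|² = 2129/4]
   → C = (-6, -7/2)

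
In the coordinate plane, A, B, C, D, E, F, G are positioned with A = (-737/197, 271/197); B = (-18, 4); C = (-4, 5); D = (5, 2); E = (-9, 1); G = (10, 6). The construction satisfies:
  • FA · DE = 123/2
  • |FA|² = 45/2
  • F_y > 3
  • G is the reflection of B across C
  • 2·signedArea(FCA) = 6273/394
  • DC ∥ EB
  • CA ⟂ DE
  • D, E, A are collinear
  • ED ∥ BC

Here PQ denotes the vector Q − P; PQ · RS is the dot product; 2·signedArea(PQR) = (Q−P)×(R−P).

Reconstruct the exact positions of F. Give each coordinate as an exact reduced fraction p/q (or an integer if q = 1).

1. F_x = 1/2  [line 14·x + 1·y + -21/2 = 0 ∩ |FA|² = 45/2]
2. F_y = 7/2  [line 14·x + 1·y + -21/2 = 0 ∩ |FA|² = 45/2]
   → F = (1/2, 7/2)

F = (1/2, 7/2)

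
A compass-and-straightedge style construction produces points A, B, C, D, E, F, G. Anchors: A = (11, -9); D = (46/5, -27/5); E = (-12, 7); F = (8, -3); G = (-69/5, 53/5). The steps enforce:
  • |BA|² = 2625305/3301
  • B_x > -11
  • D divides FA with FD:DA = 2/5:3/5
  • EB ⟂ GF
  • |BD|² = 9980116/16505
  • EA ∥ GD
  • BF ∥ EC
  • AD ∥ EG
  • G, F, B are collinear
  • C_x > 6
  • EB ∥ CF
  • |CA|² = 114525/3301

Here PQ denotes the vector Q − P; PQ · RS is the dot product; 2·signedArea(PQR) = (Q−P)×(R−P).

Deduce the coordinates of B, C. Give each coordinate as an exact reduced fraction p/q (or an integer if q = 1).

1. B_x = -35940/3301  [G, F, B are collinear ∩ EB ⟂ GF]
2. B_y = 28993/3301  [G, F, B are collinear ∩ EB ⟂ GF]
   → B = (-35940/3301, 28993/3301)
3. C_x = 22736/3301  [EB ∥ CF ∩ BF ∥ EC]
4. C_y = -15789/3301  [EB ∥ CF ∩ BF ∥ EC]
   → C = (22736/3301, -15789/3301)

B = (-35940/3301, 28993/3301)
C = (22736/3301, -15789/3301)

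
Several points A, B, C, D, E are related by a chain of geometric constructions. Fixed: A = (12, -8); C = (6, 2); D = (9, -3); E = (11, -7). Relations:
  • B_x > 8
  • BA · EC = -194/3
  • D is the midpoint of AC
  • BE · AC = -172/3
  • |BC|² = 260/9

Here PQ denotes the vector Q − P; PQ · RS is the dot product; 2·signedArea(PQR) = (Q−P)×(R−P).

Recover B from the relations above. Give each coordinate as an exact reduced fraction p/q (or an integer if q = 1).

1. B_x = 26/3  [BE · AC = -172/3 ∩ BA · EC = -194/3]
2. B_y = -8/3  [BE · AC = -172/3 ∩ BA · EC = -194/3]
   → B = (26/3, -8/3)

B = (26/3, -8/3)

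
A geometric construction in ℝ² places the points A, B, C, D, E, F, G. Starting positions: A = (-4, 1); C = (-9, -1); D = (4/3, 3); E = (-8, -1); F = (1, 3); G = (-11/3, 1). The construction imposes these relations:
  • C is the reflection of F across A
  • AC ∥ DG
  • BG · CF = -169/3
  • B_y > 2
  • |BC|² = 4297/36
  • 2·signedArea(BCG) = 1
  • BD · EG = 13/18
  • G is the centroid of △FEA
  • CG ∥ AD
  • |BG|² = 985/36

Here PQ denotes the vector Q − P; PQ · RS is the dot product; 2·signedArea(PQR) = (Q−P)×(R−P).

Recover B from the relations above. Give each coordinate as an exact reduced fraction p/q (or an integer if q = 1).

B = (7/6, 3)

1. B_x = 7/6  [BD · EG = 13/18 ∩ 2·signedArea(BCG) = 1]
2. B_y = 3  [BD · EG = 13/18 ∩ 2·signedArea(BCG) = 1]
   → B = (7/6, 3)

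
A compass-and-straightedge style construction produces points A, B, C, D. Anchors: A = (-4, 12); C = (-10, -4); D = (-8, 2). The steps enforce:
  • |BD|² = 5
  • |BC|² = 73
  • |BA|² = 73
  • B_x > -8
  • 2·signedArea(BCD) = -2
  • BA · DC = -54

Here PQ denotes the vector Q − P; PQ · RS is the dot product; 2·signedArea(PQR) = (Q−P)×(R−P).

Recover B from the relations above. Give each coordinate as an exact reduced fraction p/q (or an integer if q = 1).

1. B_x = -7  [BA · DC = -54 ∩ 2·signedArea(BCD) = -2]
2. B_y = 4  [BA · DC = -54 ∩ 2·signedArea(BCD) = -2]
   → B = (-7, 4)

B = (-7, 4)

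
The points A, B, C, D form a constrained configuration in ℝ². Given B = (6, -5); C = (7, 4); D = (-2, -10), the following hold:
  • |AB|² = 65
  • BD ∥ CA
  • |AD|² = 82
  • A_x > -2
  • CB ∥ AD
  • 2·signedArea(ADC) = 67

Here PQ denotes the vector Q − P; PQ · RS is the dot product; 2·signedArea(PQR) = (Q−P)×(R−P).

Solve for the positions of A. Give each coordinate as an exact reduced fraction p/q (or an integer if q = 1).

1. A_x = -1  [CB ∥ AD ∩ BD ∥ CA]
2. A_y = -1  [CB ∥ AD ∩ BD ∥ CA]
   → A = (-1, -1)

A = (-1, -1)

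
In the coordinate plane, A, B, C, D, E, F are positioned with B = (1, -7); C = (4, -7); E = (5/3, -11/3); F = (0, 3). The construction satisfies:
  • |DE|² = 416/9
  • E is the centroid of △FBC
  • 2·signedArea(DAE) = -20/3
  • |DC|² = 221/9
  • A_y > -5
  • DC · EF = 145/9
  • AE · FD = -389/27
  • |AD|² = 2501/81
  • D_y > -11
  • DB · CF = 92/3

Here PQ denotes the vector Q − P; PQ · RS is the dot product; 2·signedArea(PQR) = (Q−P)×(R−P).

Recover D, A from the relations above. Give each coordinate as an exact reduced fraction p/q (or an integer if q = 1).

1. D_x = 1/3  [DB · CF = 92/3 ∩ DC · EF = 145/9]
2. D_y = -31/3  [DB · CF = 92/3 ∩ DC · EF = 145/9]
   → D = (1/3, -31/3)
3. A_x = 4/9  [AE · FD = -389/27 ∩ 2·signedArea(DAE) = -20/3]
4. A_y = -43/9  [AE · FD = -389/27 ∩ 2·signedArea(DAE) = -20/3]
   → A = (4/9, -43/9)

A = (4/9, -43/9)
D = (1/3, -31/3)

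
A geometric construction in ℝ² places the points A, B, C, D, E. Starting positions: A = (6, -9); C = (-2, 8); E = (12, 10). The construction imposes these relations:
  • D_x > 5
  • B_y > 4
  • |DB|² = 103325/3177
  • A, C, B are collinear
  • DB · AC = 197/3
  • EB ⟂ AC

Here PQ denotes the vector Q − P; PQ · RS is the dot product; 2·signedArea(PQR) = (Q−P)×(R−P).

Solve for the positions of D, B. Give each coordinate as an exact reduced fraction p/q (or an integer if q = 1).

B = (-82/353, 1498/353)
D = (16/3, 3)

1. B_x = -82/353  [A, C, B are collinear ∩ EB ⟂ AC]
2. B_y = 1498/353  [A, C, B are collinear ∩ EB ⟂ AC]
   → B = (-82/353, 1498/353)
3. D_x = 16/3  [line 8·x + -17·y + 25/3 = 0 ∩ |DB|² = 103325/3177]
4. D_y = 3  [line 8·x + -17·y + 25/3 = 0 ∩ |DB|² = 103325/3177]
   → D = (16/3, 3)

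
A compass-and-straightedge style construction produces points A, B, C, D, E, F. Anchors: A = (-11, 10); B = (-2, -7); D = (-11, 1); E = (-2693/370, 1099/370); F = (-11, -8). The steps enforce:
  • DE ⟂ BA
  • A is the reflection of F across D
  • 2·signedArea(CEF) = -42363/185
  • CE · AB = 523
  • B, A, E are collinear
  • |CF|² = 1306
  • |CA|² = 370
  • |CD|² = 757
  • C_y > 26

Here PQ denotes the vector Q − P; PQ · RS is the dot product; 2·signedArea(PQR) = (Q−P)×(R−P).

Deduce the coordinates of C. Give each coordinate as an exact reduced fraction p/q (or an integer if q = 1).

1. C_x = -20  [CE · AB = 523 ∩ 2·signedArea(CEF) = -42363/185]
2. C_y = 27  [CE · AB = 523 ∩ 2·signedArea(CEF) = -42363/185]
   → C = (-20, 27)

C = (-20, 27)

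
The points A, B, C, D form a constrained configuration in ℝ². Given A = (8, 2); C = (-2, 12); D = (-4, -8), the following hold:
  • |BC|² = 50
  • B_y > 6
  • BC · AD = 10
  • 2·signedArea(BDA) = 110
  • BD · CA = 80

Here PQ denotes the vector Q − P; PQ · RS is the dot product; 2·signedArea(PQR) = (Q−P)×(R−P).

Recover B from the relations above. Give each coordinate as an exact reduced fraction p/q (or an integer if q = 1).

1. B_x = 3  [2·signedArea(BDA) = 110 ∩ BC · AD = 10]
2. B_y = 7  [2·signedArea(BDA) = 110 ∩ BC · AD = 10]
   → B = (3, 7)

B = (3, 7)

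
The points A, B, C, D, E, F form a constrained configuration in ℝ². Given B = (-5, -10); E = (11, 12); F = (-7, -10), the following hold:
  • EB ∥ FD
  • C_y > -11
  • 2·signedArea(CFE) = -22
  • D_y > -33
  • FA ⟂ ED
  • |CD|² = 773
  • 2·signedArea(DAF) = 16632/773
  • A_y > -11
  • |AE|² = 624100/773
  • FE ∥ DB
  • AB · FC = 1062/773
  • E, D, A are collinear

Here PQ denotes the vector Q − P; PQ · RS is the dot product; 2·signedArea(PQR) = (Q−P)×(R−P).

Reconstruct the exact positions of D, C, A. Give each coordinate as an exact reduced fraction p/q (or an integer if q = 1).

A = (-4927/773, -8104/773)
C = (-6, -10)
D = (-23, -32)

1. D_x = -23  [FE ∥ DB ∩ EB ∥ FD]
2. D_y = -32  [FE ∥ DB ∩ EB ∥ FD]
   → D = (-23, -32)
3. C_x = -6  [line -22·x + 18·y + 48 = 0 ∩ |CD|² = 773]
4. C_y = -10  [line -22·x + 18·y + 48 = 0 ∩ |CD|² = 773]
   → C = (-6, -10)
5. A_x = -4927/773  [E, D, A are collinear ∩ FA ⟂ ED]
6. A_y = -8104/773  [E, D, A are collinear ∩ FA ⟂ ED]
   → A = (-4927/773, -8104/773)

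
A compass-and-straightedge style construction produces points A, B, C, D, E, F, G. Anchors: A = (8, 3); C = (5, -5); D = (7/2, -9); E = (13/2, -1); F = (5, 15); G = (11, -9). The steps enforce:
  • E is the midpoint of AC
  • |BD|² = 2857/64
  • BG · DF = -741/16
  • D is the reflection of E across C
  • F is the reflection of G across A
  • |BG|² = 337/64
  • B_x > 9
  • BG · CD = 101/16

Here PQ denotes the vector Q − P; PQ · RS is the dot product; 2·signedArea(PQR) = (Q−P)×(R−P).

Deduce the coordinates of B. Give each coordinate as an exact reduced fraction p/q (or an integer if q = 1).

1. B_x = 79/8  [BG · DF = -741/16 ∩ BG · CD = 101/16]
2. B_y = -7  [BG · DF = -741/16 ∩ BG · CD = 101/16]
   → B = (79/8, -7)

B = (79/8, -7)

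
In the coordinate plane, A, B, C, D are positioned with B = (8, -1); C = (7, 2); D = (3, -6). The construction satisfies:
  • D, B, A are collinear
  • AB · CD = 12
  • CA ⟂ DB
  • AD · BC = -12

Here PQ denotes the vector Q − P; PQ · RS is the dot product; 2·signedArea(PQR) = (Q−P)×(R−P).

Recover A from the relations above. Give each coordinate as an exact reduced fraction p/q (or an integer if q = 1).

A = (9, 0)

1. A_x = 9  [D, B, A are collinear ∩ CA ⟂ DB]
2. A_y = 0  [D, B, A are collinear ∩ CA ⟂ DB]
   → A = (9, 0)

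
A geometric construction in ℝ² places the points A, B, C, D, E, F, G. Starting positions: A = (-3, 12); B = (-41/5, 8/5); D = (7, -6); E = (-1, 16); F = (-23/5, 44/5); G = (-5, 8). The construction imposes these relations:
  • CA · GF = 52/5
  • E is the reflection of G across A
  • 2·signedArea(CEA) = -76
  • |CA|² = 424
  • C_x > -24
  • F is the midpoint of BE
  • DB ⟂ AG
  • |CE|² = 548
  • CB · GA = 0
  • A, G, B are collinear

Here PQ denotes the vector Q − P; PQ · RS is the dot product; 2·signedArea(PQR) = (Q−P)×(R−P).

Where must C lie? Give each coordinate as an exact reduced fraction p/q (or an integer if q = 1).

C = (-117/5, 46/5)

1. C_x = -117/5  [CB · GA = 0 ∩ 2·signedArea(CEA) = -76]
2. C_y = 46/5  [CB · GA = 0 ∩ 2·signedArea(CEA) = -76]
   → C = (-117/5, 46/5)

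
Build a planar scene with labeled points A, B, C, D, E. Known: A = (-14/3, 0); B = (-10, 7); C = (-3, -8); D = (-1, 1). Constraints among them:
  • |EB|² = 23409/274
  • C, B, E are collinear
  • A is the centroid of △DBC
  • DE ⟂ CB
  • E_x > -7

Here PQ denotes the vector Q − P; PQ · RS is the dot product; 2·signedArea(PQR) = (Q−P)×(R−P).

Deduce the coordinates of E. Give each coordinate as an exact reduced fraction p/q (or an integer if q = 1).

E = (-1669/274, -377/274)

1. E_x = -1669/274  [C, B, E are collinear ∩ DE ⟂ CB]
2. E_y = -377/274  [C, B, E are collinear ∩ DE ⟂ CB]
   → E = (-1669/274, -377/274)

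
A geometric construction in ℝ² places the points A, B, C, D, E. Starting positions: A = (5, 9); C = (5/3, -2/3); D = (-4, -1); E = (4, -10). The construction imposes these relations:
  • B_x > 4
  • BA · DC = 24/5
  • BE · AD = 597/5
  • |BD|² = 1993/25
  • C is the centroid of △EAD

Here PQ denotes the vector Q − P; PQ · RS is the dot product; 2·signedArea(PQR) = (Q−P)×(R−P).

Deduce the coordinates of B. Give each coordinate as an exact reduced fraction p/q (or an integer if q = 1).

B = (23/5, 7/5)

1. B_x = 23/5  [BE · AD = 597/5 ∩ BA · DC = 24/5]
2. B_y = 7/5  [BE · AD = 597/5 ∩ BA · DC = 24/5]
   → B = (23/5, 7/5)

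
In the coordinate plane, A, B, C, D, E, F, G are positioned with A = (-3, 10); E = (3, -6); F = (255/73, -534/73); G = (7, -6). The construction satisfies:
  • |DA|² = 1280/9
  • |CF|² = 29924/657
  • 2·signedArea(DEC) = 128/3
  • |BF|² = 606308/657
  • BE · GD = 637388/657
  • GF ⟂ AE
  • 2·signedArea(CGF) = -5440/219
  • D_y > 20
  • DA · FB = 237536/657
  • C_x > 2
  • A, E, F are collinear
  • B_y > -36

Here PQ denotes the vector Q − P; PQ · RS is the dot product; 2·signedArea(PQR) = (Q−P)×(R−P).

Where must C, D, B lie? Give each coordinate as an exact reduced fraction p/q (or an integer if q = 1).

B = (3355/219, -7730/219)
C = (7/3, -2/3)
D = (-25/3, 62/3)

1. C_x = 7/3  [line 96/73·x + -256/73·y + -1184/219 = 0 ∩ |CF|² = 29924/657]
2. C_y = -2/3  [line 96/73·x + -256/73·y + -1184/219 = 0 ∩ |CF|² = 29924/657]
   → C = (7/3, -2/3)
3. D_x = -25/3  [line -16/3·x + -2/3·y + -92/3 = 0 ∩ |DA|² = 1280/9]
4. D_y = 62/3  [line -16/3·x + -2/3·y + -92/3 = 0 ∩ |DA|² = 1280/9]
   → D = (-25/3, 62/3)
5. B_x = 3355/219  [BE · GD = 637388/657 ∩ DA · FB = 237536/657]
6. B_y = -7730/219  [BE · GD = 637388/657 ∩ DA · FB = 237536/657]
   → B = (3355/219, -7730/219)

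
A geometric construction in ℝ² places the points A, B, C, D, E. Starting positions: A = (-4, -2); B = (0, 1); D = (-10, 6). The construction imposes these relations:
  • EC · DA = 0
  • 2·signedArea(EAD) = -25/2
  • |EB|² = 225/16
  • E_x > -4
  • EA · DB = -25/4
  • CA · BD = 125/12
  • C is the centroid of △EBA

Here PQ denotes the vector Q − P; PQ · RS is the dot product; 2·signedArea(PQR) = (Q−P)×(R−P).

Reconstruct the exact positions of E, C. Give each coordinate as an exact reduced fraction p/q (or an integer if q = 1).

1. E_x = -3  [2·signedArea(EAD) = -25/2 ∩ EA · DB = -25/4]
2. E_y = -5/4  [2·signedArea(EAD) = -25/2 ∩ EA · DB = -25/4]
   → E = (-3, -5/4)
3. C_x = -7/3  [EC · DA = 0 ∩ C is the centroid of △EBA]
4. C_y = -3/4  [EC · DA = 0 ∩ C is the centroid of △EBA]
   → C = (-7/3, -3/4)

C = (-7/3, -3/4)
E = (-3, -5/4)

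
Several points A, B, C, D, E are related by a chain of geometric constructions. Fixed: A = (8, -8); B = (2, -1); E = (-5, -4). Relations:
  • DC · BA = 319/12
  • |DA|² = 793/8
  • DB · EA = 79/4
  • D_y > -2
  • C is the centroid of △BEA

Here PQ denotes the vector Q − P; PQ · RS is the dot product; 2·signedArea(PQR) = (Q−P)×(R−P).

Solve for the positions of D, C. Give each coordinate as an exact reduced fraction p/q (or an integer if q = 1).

1. D_x = 1/4  [line -13·x + 4·y + 41/4 = 0 ∩ |DA|² = 793/8]
2. D_y = -7/4  [line -13·x + 4·y + 41/4 = 0 ∩ |DA|² = 793/8]
   → D = (1/4, -7/4)
3. C_x = 5/3  [C is the centroid of △BEA]
4. C_y = -13/3  [C is the centroid of △BEA]
   → C = (5/3, -13/3)

C = (5/3, -13/3)
D = (1/4, -7/4)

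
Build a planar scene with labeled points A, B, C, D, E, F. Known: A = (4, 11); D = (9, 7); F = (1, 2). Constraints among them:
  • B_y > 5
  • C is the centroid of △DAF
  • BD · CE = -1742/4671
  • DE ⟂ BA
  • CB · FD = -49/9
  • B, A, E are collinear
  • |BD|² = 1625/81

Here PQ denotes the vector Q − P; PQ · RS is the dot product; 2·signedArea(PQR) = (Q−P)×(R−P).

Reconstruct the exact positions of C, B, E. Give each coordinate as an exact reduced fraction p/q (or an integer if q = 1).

1. C_x = 14/3  [C is the centroid of △DAF]
2. C_y = 20/3  [C is the centroid of △DAF]
   → C = (14/3, 20/3)
3. B_x = 44/9  [line 8·x + 5·y + -587/9 = 0 ∩ |BD|² = 1625/81]
4. B_y = 47/9  [line 8·x + 5·y + -587/9 = 0 ∩ |BD|² = 1625/81]
   → B = (44/9, 47/9)
5. E_x = 816/173  [BD · CE = -1742/4671 ∩ B, A, E are collinear]
6. E_y = 1097/173  [BD · CE = -1742/4671 ∩ B, A, E are collinear]
   → E = (816/173, 1097/173)

B = (44/9, 47/9)
C = (14/3, 20/3)
E = (816/173, 1097/173)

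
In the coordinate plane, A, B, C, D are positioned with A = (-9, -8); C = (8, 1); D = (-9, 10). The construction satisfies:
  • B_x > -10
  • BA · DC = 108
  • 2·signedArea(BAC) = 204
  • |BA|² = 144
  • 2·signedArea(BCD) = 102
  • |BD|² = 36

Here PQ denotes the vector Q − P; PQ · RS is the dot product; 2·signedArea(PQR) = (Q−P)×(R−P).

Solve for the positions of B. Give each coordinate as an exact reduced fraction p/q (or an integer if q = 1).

B = (-9, 4)

1. B_x = -9  [2·signedArea(BAC) = 204 ∩ BA · DC = 108]
2. B_y = 4  [2·signedArea(BAC) = 204 ∩ BA · DC = 108]
   → B = (-9, 4)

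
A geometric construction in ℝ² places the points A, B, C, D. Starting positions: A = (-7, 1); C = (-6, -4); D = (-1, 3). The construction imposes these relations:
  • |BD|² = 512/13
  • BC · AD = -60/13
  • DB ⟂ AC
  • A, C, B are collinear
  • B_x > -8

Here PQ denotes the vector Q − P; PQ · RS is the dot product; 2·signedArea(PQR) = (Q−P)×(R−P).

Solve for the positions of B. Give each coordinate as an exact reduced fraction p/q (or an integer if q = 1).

1. B_x = -93/13  [A, C, B are collinear ∩ DB ⟂ AC]
2. B_y = 23/13  [A, C, B are collinear ∩ DB ⟂ AC]
   → B = (-93/13, 23/13)

B = (-93/13, 23/13)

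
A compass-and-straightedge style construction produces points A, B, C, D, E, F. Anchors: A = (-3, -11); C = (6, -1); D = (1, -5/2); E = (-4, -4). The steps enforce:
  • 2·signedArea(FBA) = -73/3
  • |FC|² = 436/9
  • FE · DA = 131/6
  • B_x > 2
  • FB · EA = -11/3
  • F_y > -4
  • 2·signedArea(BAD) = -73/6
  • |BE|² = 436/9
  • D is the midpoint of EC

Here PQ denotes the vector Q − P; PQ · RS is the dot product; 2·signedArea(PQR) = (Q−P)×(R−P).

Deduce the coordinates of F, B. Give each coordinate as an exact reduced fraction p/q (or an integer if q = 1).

B = (8/3, -2)
F = (-2/3, -3)

1. F_x = -2/3  [line 4·x + 17/2·y + 169/6 = 0 ∩ |FC|² = 436/9]
2. F_y = -3  [line 4·x + 17/2·y + 169/6 = 0 ∩ |FC|² = 436/9]
   → F = (-2/3, -3)
3. B_x = 8/3  [FB · EA = -11/3 ∩ 2·signedArea(BAD) = -73/6]
4. B_y = -2  [FB · EA = -11/3 ∩ 2·signedArea(BAD) = -73/6]
   → B = (8/3, -2)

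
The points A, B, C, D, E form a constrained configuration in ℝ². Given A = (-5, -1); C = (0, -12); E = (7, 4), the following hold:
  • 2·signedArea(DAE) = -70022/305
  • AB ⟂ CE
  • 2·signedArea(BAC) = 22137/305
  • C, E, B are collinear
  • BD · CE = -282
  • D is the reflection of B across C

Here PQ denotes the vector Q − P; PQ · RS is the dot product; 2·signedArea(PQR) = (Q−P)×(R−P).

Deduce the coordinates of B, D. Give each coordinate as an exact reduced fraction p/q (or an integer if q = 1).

1. B_x = 987/305  [C, E, B are collinear ∩ AB ⟂ CE]
2. B_y = -1404/305  [C, E, B are collinear ∩ AB ⟂ CE]
   → B = (987/305, -1404/305)
3. D_x = -987/305  [D is the reflection of B across C]
4. D_y = -5916/305  [D is the reflection of B across C]
   → D = (-987/305, -5916/305)

B = (987/305, -1404/305)
D = (-987/305, -5916/305)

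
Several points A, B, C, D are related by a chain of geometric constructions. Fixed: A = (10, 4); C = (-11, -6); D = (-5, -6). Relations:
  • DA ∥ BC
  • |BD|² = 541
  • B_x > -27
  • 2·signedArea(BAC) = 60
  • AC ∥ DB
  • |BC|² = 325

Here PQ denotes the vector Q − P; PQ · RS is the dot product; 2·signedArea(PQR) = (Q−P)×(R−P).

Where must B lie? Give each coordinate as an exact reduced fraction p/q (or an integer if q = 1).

B = (-26, -16)

1. B_x = -26  [DA ∥ BC ∩ AC ∥ DB]
2. B_y = -16  [DA ∥ BC ∩ AC ∥ DB]
   → B = (-26, -16)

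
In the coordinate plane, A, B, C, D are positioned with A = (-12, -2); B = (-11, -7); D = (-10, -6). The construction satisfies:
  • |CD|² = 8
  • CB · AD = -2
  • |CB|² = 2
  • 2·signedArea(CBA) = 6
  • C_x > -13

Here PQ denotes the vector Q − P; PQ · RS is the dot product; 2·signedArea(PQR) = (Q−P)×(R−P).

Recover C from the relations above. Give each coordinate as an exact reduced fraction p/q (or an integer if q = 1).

C = (-12, -8)

1. C_x = -12  [CB · AD = -2 ∩ 2·signedArea(CBA) = 6]
2. C_y = -8  [CB · AD = -2 ∩ 2·signedArea(CBA) = 6]
   → C = (-12, -8)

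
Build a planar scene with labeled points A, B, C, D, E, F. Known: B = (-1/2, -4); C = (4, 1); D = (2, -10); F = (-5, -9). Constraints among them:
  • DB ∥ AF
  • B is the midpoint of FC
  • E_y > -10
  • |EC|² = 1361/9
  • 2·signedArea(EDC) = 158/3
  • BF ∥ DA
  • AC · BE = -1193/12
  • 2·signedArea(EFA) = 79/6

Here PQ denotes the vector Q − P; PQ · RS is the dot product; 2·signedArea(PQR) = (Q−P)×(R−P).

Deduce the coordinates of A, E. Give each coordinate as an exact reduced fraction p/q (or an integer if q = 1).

A = (-5/2, -15)
E = (-8/3, -28/3)

1. A_x = -5/2  [DB ∥ AF ∩ BF ∥ DA]
2. A_y = -15  [DB ∥ AF ∩ BF ∥ DA]
   → A = (-5/2, -15)
3. E_x = -8/3  [2·signedArea(EFA) = 79/6 ∩ AC · BE = -1193/12]
4. E_y = -28/3  [2·signedArea(EFA) = 79/6 ∩ AC · BE = -1193/12]
   → E = (-8/3, -28/3)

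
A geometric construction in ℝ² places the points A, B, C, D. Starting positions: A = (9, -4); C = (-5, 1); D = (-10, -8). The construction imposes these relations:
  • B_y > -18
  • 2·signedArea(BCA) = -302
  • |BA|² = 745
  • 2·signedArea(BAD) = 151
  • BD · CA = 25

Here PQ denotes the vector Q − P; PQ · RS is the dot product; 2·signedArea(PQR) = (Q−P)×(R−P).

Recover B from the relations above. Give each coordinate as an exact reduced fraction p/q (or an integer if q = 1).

1. B_x = -15  [2·signedArea(BAD) = 151 ∩ 2·signedArea(BCA) = -302]
2. B_y = -17  [2·signedArea(BAD) = 151 ∩ 2·signedArea(BCA) = -302]
   → B = (-15, -17)

B = (-15, -17)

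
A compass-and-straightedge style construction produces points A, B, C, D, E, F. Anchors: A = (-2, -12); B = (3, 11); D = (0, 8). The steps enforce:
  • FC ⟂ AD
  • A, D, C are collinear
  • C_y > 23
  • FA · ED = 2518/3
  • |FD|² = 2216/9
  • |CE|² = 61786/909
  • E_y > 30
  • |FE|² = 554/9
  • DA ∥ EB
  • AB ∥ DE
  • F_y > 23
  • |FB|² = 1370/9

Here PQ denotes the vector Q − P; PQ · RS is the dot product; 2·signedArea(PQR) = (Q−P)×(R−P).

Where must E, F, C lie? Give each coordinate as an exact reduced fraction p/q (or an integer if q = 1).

C = (470/303, 7124/303)
E = (5, 31)
F = (10/3, 70/3)

1. E_x = 5  [DA ∥ EB ∩ AB ∥ DE]
2. E_y = 31  [DA ∥ EB ∩ AB ∥ DE]
   → E = (5, 31)
3. F_x = 10/3  [line 5·x + 23·y + -1660/3 = 0 ∩ |FE|² = 554/9]
4. F_y = 70/3  [line 5·x + 23·y + -1660/3 = 0 ∩ |FE|² = 554/9]
   → F = (10/3, 70/3)
5. C_x = 470/303  [A, D, C are collinear ∩ FC ⟂ AD]
6. C_y = 7124/303  [A, D, C are collinear ∩ FC ⟂ AD]
   → C = (470/303, 7124/303)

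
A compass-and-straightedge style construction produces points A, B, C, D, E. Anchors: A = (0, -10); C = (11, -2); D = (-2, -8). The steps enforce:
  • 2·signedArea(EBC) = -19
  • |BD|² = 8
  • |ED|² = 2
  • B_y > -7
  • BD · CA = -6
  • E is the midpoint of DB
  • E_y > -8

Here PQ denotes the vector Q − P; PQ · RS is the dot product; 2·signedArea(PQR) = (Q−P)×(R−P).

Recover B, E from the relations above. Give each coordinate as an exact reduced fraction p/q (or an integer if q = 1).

1. B_x = -4  [line 11·x + 8·y + 92 = 0 ∩ |BD|² = 8]
2. B_y = -6  [line 11·x + 8·y + 92 = 0 ∩ |BD|² = 8]
   → B = (-4, -6)
3. E_x = -3  [E is the midpoint of DB]
4. E_y = -7  [E is the midpoint of DB]
   → E = (-3, -7)

B = (-4, -6)
E = (-3, -7)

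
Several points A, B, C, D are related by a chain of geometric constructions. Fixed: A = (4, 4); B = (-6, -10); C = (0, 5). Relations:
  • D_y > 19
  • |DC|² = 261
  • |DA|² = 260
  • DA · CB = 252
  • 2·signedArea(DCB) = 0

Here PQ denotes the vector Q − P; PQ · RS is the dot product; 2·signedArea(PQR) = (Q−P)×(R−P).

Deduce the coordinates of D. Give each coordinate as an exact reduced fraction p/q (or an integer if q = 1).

D = (6, 20)

1. D_x = 6  [2·signedArea(DCB) = 0 ∩ DA · CB = 252]
2. D_y = 20  [2·signedArea(DCB) = 0 ∩ DA · CB = 252]
   → D = (6, 20)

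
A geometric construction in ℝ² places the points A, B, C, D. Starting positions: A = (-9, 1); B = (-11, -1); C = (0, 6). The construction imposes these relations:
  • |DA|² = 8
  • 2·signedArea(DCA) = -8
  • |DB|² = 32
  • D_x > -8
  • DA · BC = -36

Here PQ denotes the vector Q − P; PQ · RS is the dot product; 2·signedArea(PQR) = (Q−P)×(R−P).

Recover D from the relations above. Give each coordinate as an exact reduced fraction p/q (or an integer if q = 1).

D = (-7, 3)

1. D_x = -7  [2·signedArea(DCA) = -8 ∩ DA · BC = -36]
2. D_y = 3  [2·signedArea(DCA) = -8 ∩ DA · BC = -36]
   → D = (-7, 3)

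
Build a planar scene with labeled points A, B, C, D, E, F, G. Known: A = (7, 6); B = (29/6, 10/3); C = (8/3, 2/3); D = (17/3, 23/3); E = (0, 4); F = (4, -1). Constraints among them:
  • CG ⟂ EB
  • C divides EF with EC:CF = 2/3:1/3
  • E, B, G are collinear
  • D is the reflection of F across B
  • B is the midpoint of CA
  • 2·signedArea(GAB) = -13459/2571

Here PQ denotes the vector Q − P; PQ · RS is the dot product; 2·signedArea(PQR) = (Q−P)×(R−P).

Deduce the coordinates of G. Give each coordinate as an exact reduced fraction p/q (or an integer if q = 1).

1. G_x = 7888/2571  [E, B, G are collinear ∩ CG ⟂ EB]
2. G_y = 9196/2571  [E, B, G are collinear ∩ CG ⟂ EB]
   → G = (7888/2571, 9196/2571)

G = (7888/2571, 9196/2571)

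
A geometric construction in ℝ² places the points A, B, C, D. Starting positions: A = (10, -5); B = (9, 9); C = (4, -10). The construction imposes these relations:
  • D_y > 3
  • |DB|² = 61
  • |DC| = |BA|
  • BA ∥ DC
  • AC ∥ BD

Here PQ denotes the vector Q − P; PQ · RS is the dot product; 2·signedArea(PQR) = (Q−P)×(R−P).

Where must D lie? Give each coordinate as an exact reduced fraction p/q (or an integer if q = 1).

1. D_x = 3  [BA ∥ DC ∩ AC ∥ BD]
2. D_y = 4  [BA ∥ DC ∩ AC ∥ BD]
   → D = (3, 4)

D = (3, 4)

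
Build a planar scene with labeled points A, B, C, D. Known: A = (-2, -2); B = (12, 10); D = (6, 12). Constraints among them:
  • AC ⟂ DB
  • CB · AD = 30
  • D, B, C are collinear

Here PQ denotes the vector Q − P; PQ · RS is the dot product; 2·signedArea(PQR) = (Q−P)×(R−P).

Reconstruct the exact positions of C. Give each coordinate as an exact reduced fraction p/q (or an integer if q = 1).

1. C_x = 3  [D, B, C are collinear ∩ AC ⟂ DB]
2. C_y = 13  [D, B, C are collinear ∩ AC ⟂ DB]
   → C = (3, 13)

C = (3, 13)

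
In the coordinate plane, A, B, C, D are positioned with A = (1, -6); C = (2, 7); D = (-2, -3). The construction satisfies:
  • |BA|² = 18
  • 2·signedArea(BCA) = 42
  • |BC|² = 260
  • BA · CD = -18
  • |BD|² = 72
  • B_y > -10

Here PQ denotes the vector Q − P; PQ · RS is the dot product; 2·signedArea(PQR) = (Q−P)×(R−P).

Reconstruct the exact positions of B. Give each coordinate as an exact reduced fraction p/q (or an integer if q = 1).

1. B_x = 4  [BA · CD = -18 ∩ 2·signedArea(BCA) = 42]
2. B_y = -9  [BA · CD = -18 ∩ 2·signedArea(BCA) = 42]
   → B = (4, -9)

B = (4, -9)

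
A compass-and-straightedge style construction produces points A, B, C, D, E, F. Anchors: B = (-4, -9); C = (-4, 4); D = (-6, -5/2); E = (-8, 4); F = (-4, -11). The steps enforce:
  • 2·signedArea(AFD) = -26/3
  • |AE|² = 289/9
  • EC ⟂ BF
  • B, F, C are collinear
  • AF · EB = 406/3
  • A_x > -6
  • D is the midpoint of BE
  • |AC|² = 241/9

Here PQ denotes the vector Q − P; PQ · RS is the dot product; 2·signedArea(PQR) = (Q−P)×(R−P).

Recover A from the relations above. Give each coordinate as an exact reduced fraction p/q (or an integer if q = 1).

A = (-16/3, -1)

1. A_x = -16/3  [2·signedArea(AFD) = -26/3 ∩ AF · EB = 406/3]
2. A_y = -1  [2·signedArea(AFD) = -26/3 ∩ AF · EB = 406/3]
   → A = (-16/3, -1)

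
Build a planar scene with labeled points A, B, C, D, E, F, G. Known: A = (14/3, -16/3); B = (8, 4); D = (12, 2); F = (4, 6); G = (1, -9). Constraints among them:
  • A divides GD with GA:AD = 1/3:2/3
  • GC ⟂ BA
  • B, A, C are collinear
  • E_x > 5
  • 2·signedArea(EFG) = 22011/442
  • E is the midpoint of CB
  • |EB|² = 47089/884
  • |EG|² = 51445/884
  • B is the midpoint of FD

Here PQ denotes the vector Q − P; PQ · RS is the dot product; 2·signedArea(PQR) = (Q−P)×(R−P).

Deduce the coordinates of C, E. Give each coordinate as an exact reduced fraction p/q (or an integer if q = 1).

1. C_x = 683/221  [B, A, C are collinear ∩ GC ⟂ BA]
2. C_y = -2154/221  [B, A, C are collinear ∩ GC ⟂ BA]
   → C = (683/221, -2154/221)
3. E_x = 2451/442  [E is the midpoint of CB]
4. E_y = -635/221  [E is the midpoint of CB]
   → E = (2451/442, -635/221)

C = (683/221, -2154/221)
E = (2451/442, -635/221)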